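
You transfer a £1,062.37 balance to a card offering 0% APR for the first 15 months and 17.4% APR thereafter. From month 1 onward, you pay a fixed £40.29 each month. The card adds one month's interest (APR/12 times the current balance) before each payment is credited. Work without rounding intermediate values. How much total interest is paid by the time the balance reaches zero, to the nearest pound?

£46

Promo months 1–15 at r₀ = 0%/12 = 0; months 16+ at r₁ = 17.4%/12 = 0.0145.
After month 15 (no interest yet): B = £1,062.37 − 15·£40.29 = £458.02.
Then at r₁ with £40.29/mo: n₂ = −ln(1 − r₁·B/P)/ln(1+r₁) ≈ 12.51 → 13 more payments.
Total paid = 27·£40.29 + £20.72 = £1,108.55; interest = £1,108.55 − £1,062.37 = £46.18.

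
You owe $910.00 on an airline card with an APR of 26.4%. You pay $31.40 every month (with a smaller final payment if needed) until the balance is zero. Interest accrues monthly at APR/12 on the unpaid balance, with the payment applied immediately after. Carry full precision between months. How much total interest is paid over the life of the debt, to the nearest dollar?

Monthly rate r = 26.4%/12 = 2.2% = 0.022.
Payoff takes n = ⌈−ln(1 − rB₀/P)/ln(1+r)⌉ = ⌈46.640⌉ = 47 payments; the last is $20.17.
Total paid = 46·$31.40 + $20.17 = $1,464.57.
Total interest = total paid − principal = $1,464.57 − $910.00 = $554.57.

$555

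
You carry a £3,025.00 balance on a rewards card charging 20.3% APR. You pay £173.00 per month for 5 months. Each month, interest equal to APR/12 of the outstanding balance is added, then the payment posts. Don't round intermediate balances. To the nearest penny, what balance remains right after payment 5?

£2,394.90

Monthly rate r = 20.3%/12 = 1.69167% = 0.0169167.
Each month: B ← B·(1+r) − £173.00.
Month 1: interest £51.17; balance after payment £2,903.17.
Month 2: interest £49.11; balance after payment £2,779.28.
Month 3: interest £47.02; balance after payment £2,653.30.
Month 4: interest £44.89; balance after payment £2,525.19.
Month 5: interest £42.72; balance after payment £2,394.90.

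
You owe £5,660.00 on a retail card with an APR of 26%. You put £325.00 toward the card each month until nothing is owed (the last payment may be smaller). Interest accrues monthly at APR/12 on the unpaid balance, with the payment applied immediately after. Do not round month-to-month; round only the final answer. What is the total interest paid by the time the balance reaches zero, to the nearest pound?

Monthly rate r = 26%/12 = 2.16667% = 0.0216667.
Payoff takes n = ⌈−ln(1 − rB₀/P)/ln(1+r)⌉ = ⌈22.101⌉ = 23 payments; the last is £33.19.
Total paid = 22·£325.00 + £33.19 = £7,183.19.
Total interest = total paid − principal = £7,183.19 − £5,660.00 = £1,523.19.

£1,523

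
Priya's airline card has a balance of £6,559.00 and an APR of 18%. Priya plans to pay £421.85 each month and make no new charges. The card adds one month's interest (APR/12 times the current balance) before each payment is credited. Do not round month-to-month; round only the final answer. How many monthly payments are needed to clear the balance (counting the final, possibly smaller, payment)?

18 months

Monthly rate r = 18%/12 = 1.5% = 0.015.
Recurrence: B ← B·(1+r) − £421.85.
Month 1: interest £98.38; balance after payment £6,235.53.
Month 2: interest £93.53; balance after payment £5,907.22.
Closed form: n = −ln(1 − rB₀/P)/ln(1+r) = −ln(0.76678)/ln(1.015) ≈ 17.836, so the balance reaches zero during payment 18.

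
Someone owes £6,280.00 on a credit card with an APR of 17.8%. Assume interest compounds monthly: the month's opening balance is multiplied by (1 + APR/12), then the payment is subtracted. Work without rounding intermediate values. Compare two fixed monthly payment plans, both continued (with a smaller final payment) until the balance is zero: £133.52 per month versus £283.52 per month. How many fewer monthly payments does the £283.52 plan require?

Monthly rate r = 17.8%/12 = 1.48333% = 0.0148333.
At £133.52/mo: n = ⌈−ln(1 − rB₀/P)/ln(1+r)⌉ = 82 payments (last £32.56); total interest = total paid − £6,280.00 = £4,567.68.
At £283.52/mo: 28 payments (last £14.97); total interest £1,390.01.
Payments saved = 82 − 28 = 54.

54 fewer payments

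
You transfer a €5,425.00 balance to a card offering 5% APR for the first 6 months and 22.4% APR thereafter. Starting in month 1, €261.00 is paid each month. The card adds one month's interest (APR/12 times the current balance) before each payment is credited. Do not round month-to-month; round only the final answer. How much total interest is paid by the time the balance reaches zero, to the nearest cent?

Promo months 1–6 at r₀ = 5%/12 = 0.00416667; months 7+ at r₁ = 22.4%/12 = 0.0186667.
After month 6: iterate B ← B·(1+r₀) − €261.00 for 6 months → €3,979.64.
Then at r₁ with €261.00/mo: n₂ = −ln(1 − r₁·B/P)/ln(1+r₁) ≈ 18.11 → 19 more payments.
Total paid = 24·€261.00 + €29.07 = €6,293.07; interest = €6,293.07 − €5,425.00 = €868.07.

€868.07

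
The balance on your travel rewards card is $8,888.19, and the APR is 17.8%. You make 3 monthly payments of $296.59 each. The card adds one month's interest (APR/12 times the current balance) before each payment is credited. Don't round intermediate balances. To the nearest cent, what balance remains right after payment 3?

$8,386.58

Monthly rate r = 17.8%/12 = 1.48333% = 0.0148333.
Each month: B ← B·(1+r) − $296.59.
Month 1: interest $131.84; balance after payment $8,723.44.
Month 2: interest $129.40; balance after payment $8,556.25.
Month 3: interest $126.92; balance after payment $8,386.58.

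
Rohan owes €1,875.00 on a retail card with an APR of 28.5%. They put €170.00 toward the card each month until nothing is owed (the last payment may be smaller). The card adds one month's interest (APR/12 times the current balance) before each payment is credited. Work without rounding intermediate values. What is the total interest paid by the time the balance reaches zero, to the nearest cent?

Monthly rate r = 28.5%/12 = 2.375% = 0.02375.
Payoff takes n = ⌈−ln(1 − rB₀/P)/ln(1+r)⌉ = ⌈12.940⌉ = 13 payments; the last is €159.98.
Total paid = 12·€170.00 + €159.98 = €2,199.98.
Total interest = total paid − principal = €2,199.98 − €1,875.00 = €324.98.

€324.98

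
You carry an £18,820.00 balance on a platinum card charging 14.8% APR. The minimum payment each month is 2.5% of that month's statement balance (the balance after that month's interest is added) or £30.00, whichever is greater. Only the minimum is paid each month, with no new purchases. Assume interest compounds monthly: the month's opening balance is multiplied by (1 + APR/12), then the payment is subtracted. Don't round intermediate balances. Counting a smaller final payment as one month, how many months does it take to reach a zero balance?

267 months

Monthly rate r = 14.8%/12 = 1.23333% = 0.0123333.
While 2.5% of the post-interest balance exceeds £30.00, each month B ← (B·(1+r))·(1 − 0.025), i.e. B shrinks by the factor (1+r)·0.975 = 0.98702.
This holds for months 1–212. Entering month 213 the balance is £1,180.83; 2.5% of the post-interest balance is now below £30.00, so the flat £30.00 minimum applies from here.
From month 213 a fixed £30.00 at rate r clears £1,180.83 in 55 more payments. Total: 212 + 55 = 267 months.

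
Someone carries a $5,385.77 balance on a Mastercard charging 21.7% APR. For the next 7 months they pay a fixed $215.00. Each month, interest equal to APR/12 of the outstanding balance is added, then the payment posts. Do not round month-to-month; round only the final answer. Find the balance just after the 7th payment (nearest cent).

$4,516.49

Monthly rate r = 21.7%/12 = 1.80833% = 0.0180833.
Each month: B ← B·(1+r) − $215.00.
Month 1: interest $97.39; balance after payment $5,268.16.
Month 2: interest $95.27; balance after payment $5,148.43.
Month 3: interest $93.10; balance after payment $5,026.53.
Month 4: interest $90.90; balance after payment $4,902.43.
Month 5: interest $88.65; balance after payment $4,776.08.
Month 6: interest $86.37; balance after payment $4,647.45.
Month 7: interest $84.04; balance after payment $4,516.49.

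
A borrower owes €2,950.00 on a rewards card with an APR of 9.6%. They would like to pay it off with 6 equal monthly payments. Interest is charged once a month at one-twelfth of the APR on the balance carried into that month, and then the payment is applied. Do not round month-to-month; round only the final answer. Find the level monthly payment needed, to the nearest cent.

Monthly rate r = 9.6%/12 = 0.8% = 0.008.
Level-payment amortization: P = B₀·r / (1 − (1+r)^(−n)) = 2950.00·0.008 / (1 − 1.008^(−6)).
Denominator 1 − (1+r)^(−6) = 0.046684164.
P = 23.6 / 0.046684164 ≈ 505.52.

€505.52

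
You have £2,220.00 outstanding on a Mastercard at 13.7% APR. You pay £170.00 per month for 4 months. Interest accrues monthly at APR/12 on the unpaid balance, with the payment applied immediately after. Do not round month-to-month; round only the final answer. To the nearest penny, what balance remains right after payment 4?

Monthly rate r = 13.7%/12 = 1.14167% = 0.0114167.
Each month: B ← B·(1+r) − £170.00.
Month 1: interest £25.34; balance after payment £2,075.34.
Month 2: interest £23.69; balance after payment £1,929.04.
Month 3: interest £22.02; balance after payment £1,781.06.
Month 4: interest £20.33; balance after payment £1,631.40.

£1,631.40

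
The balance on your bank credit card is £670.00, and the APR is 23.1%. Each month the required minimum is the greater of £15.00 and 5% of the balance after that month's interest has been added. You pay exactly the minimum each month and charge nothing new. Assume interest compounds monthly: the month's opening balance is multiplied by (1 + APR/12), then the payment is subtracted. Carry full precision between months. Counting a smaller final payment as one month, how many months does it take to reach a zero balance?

Monthly rate r = 23.1%/12 = 1.925% = 0.01925.
While 5% of the post-interest balance exceeds £15.00, each month B ← (B·(1+r))·(1 − 0.05), i.e. B shrinks by the factor (1+r)·0.95 = 0.96829.
This holds for months 1–26. Entering month 27 the balance is £289.86; 5% of the post-interest balance is now below £15.00, so the flat £15.00 minimum applies from here.
From month 27 a fixed £15.00 at rate r clears £289.86 in 25 more payments. Total: 26 + 25 = 51 months.

51 months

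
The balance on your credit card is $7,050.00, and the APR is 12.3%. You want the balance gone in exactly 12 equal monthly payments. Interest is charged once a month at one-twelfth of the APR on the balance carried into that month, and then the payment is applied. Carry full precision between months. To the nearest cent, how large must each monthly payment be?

Monthly rate r = 12.3%/12 = 1.025% = 0.01025.
Level-payment amortization: P = B₀·r / (1 − (1+r)^(−n)) = 7050.00·0.01025 / (1 − 1.01025^(−12)).
Denominator 1 − (1+r)^(−12) = 0.115182526.
P = 72.2625 / 0.115182526 ≈ 627.37.

$627.37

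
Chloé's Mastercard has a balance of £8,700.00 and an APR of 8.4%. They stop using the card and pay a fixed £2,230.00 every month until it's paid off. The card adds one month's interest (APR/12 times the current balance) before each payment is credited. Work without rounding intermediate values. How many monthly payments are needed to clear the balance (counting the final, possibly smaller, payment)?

4 payments

Monthly rate r = 8.4%/12 = 0.7% = 0.007.
Recurrence: B ← B·(1+r) − £2,230.00.
Month 1: interest £60.90; balance after payment £6,530.90.
Month 2: interest £45.72; balance after payment £4,346.62.
Month 3: interest £30.43; balance after payment £2,147.04.
Month 4: interest £15.03; balance after payment £0.00.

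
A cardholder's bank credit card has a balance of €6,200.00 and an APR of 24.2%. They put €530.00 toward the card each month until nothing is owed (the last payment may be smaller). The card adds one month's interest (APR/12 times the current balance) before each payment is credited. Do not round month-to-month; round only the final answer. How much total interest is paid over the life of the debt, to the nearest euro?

Monthly rate r = 24.2%/12 = 2.01667% = 0.0201667.
Payoff takes n = ⌈−ln(1 − rB₀/P)/ln(1+r)⌉ = ⌈13.477⌉ = 14 payments; the last is €253.87.
Total paid = 13·€530.00 + €253.87 = €7,143.87.
Total interest = total paid − principal = €7,143.87 − €6,200.00 = €943.87.

€944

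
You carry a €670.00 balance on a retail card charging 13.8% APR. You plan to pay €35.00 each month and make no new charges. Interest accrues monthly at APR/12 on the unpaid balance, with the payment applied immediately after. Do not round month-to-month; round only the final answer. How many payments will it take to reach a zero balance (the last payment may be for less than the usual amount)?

22 payments

Monthly rate r = 13.8%/12 = 1.15% = 0.0115.
Recurrence: B ← B·(1+r) − €35.00.
Month 1: interest €7.71; balance after payment €642.71.
Month 2: interest €7.39; balance after payment €615.10.
Closed form: n = −ln(1 − rB₀/P)/ln(1+r) = −ln(0.77986)/ln(1.0115) ≈ 21.745, so the balance reaches zero during payment 22.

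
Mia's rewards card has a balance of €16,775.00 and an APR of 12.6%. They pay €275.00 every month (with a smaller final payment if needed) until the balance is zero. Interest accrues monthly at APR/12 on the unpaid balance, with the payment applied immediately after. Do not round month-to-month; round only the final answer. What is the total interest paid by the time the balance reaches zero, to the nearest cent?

Monthly rate r = 12.6%/12 = 1.05% = 0.0105.
Payoff takes n = ⌈−ln(1 − rB₀/P)/ln(1+r)⌉ = ⌈97.943⌉ = 98 payments; the last is €259.43.
Total paid = 97·€275.00 + €259.43 = €26,934.43.
Total interest = total paid − principal = €26,934.43 − €16,775.00 = €10,159.43.

€10,159.43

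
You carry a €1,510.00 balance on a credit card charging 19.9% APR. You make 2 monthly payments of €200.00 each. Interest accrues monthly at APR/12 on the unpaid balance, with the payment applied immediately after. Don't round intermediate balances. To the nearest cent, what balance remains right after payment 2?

€1,157.18

Monthly rate r = 19.9%/12 = 1.65833% = 0.0165833.
Each month: B ← B·(1+r) − €200.00.
Month 1: interest €25.04; balance after payment €1,335.04.
Month 2: interest €22.14; balance after payment €1,157.18.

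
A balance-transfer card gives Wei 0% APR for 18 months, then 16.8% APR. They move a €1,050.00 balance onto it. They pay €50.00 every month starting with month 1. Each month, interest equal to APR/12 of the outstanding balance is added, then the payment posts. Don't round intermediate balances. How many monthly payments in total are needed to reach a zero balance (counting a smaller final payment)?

22 payments

Promo months 1–18 at r₀ = 0%/12 = 0; months 19+ at r₁ = 16.8%/12 = 0.014.
After month 18 (no interest yet): B = €1,050.00 − 18·€50.00 = €150.00.
Then at r₁ with €50.00/mo: n₂ = −ln(1 − r₁·B/P)/ln(1+r₁) ≈ 3.09 → 4 more payments.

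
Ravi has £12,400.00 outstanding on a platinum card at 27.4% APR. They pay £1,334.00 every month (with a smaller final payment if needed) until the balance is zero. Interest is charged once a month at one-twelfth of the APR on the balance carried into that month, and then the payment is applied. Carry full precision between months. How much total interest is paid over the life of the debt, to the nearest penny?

Monthly rate r = 27.4%/12 = 2.28333% = 0.0228333.
Payoff takes n = ⌈−ln(1 − rB₀/P)/ln(1+r)⌉ = ⌈10.567⌉ = 11 payments; the last is £760.09.
Total paid = 10·£1,334.00 + £760.09 = £14,100.09.
Total interest = total paid − principal = £14,100.09 − £12,400.00 = £1,700.09.

£1,700.09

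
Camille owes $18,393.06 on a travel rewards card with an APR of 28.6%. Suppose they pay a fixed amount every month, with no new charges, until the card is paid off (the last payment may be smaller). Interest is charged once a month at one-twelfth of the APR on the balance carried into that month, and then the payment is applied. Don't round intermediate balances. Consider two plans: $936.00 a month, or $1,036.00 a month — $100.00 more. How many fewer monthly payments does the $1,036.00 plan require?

Monthly rate r = 28.6%/12 = 2.38333% = 0.0238333.
At $936.00/mo: n = ⌈−ln(1 − rB₀/P)/ln(1+r)⌉ = 27 payments (last $770.83); total interest = total paid − $18,393.06 = $6,713.77.
At $1,036.00/mo: 24 payments (last $372.75); total interest $5,807.69.
Payments saved = 27 − 24 = 3.

3 fewer payments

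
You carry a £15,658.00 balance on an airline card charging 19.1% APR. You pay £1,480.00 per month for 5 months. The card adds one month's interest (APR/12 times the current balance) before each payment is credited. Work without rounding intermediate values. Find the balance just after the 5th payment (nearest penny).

Monthly rate r = 19.1%/12 = 1.59167% = 0.0159167.
Each month: B ← B·(1+r) − £1,480.00.
Month 1: interest £249.22; balance after payment £14,427.22.
Month 2: interest £229.63; balance after payment £13,176.86.
Month 3: interest £209.73; balance after payment £11,906.59.
Month 4: interest £189.51; balance after payment £10,616.10.
Month 5: interest £168.97; balance after payment £9,305.07.

£9,305.07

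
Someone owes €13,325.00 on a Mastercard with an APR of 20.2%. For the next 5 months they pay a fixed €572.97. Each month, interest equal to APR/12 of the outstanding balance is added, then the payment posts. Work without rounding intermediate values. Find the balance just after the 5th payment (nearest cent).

€11,521.98

Monthly rate r = 20.2%/12 = 1.68333% = 0.0168333.
Each month: B ← B·(1+r) − €572.97.
Month 1: interest €224.30; balance after payment €12,976.33.
Month 2: interest €218.43; balance after payment €12,621.80.
Month 3: interest €212.47; balance after payment €12,261.30.
Month 4: interest €206.40; balance after payment €11,894.72.
Month 5: interest €200.23; balance after payment €11,521.98.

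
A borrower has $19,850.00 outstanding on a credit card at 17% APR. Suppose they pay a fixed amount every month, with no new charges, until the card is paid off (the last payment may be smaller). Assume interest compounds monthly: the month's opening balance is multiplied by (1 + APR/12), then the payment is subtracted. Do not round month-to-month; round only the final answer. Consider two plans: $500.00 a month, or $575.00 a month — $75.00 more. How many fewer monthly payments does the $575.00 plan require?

11 fewer payments

Monthly rate r = 17%/12 = 1.41667% = 0.0141667.
At $500.00/mo: n = ⌈−ln(1 − rB₀/P)/ln(1+r)⌉ = 59 payments (last $376.96); total interest = total paid − $19,850.00 = $9,526.96.
At $575.00/mo: 48 payments (last $423.36); total interest $7,598.36.
Payments saved = 59 − 48 = 11.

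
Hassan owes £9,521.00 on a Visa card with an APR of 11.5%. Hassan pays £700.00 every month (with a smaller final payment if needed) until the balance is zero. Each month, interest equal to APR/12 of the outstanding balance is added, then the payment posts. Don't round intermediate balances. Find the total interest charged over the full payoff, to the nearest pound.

Monthly rate r = 11.5%/12 = 0.958333% = 0.00958333.
Payoff takes n = ⌈−ln(1 − rB₀/P)/ln(1+r)⌉ = ⌈14.643⌉ = 15 payments; the last is £450.90.
Total paid = 14·£700.00 + £450.90 = £10,250.90.
Total interest = total paid − principal = £10,250.90 − £9,521.00 = £729.90.

£730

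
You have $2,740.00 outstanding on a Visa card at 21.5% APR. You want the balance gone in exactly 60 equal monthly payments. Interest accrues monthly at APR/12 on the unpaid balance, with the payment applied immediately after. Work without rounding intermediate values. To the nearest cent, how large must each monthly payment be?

Monthly rate r = 21.5%/12 = 1.79167% = 0.0179167.
Level-payment amortization: P = B₀·r / (1 − (1+r)^(−n)) = 2740.00·0.0179167 / (1 − 1.01792^(−60)).
Denominator 1 − (1+r)^(−60) = 0.65543871.
P = 49.0917 / 0.65543871 ≈ 74.90.

$74.90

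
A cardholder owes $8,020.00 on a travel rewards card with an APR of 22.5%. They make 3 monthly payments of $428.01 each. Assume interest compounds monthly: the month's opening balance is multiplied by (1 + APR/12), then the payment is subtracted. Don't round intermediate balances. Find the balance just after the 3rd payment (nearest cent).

$7,171.38

Monthly rate r = 22.5%/12 = 1.875% = 0.01875.
Each month: B ← B·(1+r) − $428.01.
Month 1: interest $150.38; balance after payment $7,742.36.
Month 2: interest $145.17; balance after payment $7,459.52.
Month 3: interest $139.87; balance after payment $7,171.38.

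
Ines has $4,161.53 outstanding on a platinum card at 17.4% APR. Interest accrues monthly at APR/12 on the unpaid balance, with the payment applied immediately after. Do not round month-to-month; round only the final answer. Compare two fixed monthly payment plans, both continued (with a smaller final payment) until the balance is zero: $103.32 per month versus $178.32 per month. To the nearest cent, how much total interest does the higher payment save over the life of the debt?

$1,178.30

Monthly rate r = 17.4%/12 = 1.45% = 0.0145.
At $103.32/mo: n = ⌈−ln(1 − rB₀/P)/ln(1+r)⌉ = 61 payments (last $96.18); total interest = total paid − $4,161.53 = $2,133.85.
At $178.32/mo: 29 payments (last $124.12); total interest $955.55.
Interest saved = $2,133.85 − $955.55 = $1,178.30.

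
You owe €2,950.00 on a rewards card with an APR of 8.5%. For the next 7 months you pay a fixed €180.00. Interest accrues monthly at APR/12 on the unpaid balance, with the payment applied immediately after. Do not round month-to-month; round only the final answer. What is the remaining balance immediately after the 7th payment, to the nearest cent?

Monthly rate r = 8.5%/12 = 0.708333% = 0.00708333.
Each month: B ← B·(1+r) − €180.00.
Month 1: interest €20.90; balance after payment €2,790.90.
Month 2: interest €19.77; balance after payment €2,630.66.
Month 3: interest €18.63; balance after payment €2,469.30.
Month 4: interest €17.49; balance after payment €2,306.79.
Month 5: interest €16.34; balance after payment €2,143.13.
Month 6: interest €15.18; balance after payment €1,978.31.
Month 7: interest €14.01; balance after payment €1,812.32.

€1,812.32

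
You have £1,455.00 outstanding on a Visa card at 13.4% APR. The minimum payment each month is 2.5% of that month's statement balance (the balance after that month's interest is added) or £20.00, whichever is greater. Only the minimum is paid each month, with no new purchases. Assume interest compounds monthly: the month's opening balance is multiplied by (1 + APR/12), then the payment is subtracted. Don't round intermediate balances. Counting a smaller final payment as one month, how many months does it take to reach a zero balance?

96 months

Monthly rate r = 13.4%/12 = 1.11667% = 0.0111667.
While 2.5% of the post-interest balance exceeds £20.00, each month B ← (B·(1+r))·(1 − 0.025), i.e. B shrinks by the factor (1+r)·0.975 = 0.98589.
This holds for months 1–43. Entering month 44 the balance is £789.66; 2.5% of the post-interest balance is now below £20.00, so the flat £20.00 minimum applies from here.
From month 44 a fixed £20.00 at rate r clears £789.66 in 53 more payments. Total: 43 + 53 = 96 months.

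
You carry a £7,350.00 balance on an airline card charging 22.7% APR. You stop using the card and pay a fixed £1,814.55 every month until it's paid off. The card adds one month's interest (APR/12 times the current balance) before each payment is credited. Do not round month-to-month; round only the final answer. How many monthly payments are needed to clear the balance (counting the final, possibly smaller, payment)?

Monthly rate r = 22.7%/12 = 1.89167% = 0.0189167.
Recurrence: B ← B·(1+r) − £1,814.55.
Month 1: interest £139.04; balance after payment £5,674.49.
Month 2: interest £107.34; balance after payment £3,967.28.
Month 3: interest £75.05; balance after payment £2,227.78.
Month 4: interest £42.14; balance after payment £455.37.
Month 5: interest £8.61; balance after payment £0.00.

5 payments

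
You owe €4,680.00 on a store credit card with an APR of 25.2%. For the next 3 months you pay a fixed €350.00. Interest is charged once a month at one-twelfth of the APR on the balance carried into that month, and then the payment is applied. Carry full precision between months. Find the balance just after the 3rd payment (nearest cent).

Monthly rate r = 25.2%/12 = 2.1% = 0.021.
Each month: B ← B·(1+r) − €350.00.
Month 1: interest €98.28; balance after payment €4,428.28.
Month 2: interest €92.99; balance after payment €4,171.27.
Month 3: interest €87.60; balance after payment €3,908.87.

€3,908.87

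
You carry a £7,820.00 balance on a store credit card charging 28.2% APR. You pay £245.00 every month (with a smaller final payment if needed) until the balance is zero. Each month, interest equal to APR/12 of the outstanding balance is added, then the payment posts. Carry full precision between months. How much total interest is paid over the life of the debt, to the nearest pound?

£6,806

Monthly rate r = 28.2%/12 = 2.35% = 0.0235.
Payoff takes n = ⌈−ln(1 − rB₀/P)/ln(1+r)⌉ = ⌈59.696⌉ = 60 payments; the last is £171.07.
Total paid = 59·£245.00 + £171.07 = £14,626.07.
Total interest = total paid − principal = £14,626.07 − £7,820.00 = £6,806.07.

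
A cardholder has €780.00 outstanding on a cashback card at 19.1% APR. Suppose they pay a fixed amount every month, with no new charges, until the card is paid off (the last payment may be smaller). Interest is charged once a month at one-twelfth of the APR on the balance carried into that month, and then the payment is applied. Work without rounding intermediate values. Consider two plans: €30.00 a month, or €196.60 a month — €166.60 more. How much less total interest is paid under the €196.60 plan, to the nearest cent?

Monthly rate r = 19.1%/12 = 1.59167% = 0.0159167.
At €30.00/mo: n = ⌈−ln(1 − rB₀/P)/ln(1+r)⌉ = 34 payments (last €24.80); total interest = total paid − €780.00 = €234.80.
At €196.60/mo: 5 payments (last €25.89); total interest €32.29.
Interest saved = €234.80 − €32.29 = €202.51.

€202.51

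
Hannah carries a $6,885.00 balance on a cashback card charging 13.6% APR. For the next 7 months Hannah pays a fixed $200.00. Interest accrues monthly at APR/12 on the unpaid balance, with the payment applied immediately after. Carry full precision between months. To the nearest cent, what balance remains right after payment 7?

$6,001.63

Monthly rate r = 13.6%/12 = 1.13333% = 0.0113333.
Each month: B ← B·(1+r) − $200.00.
Month 1: interest $78.03; balance after payment $6,763.03.
Month 2: interest $76.65; balance after payment $6,639.68.
Month 3: interest $75.25; balance after payment $6,514.93.
Month 4: interest $73.84; balance after payment $6,388.76.
Month 5: interest $72.41; balance after payment $6,261.17.
Month 6: interest $70.96; balance after payment $6,132.13.
Month 7: interest $69.50; balance after payment $6,001.63.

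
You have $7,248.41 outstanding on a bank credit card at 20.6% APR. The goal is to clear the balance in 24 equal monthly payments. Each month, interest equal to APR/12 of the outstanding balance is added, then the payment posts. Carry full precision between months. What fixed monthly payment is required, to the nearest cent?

Monthly rate r = 20.6%/12 = 1.71667% = 0.0171667.
Level-payment amortization: P = B₀·r / (1 − (1+r)^(−n)) = 7248.41·0.0171667 / (1 − 1.01717^(−24)).
Denominator 1 − (1+r)^(−24) = 0.335355936.
P = 124.431 / 0.335355936 ≈ 371.04.

$371.04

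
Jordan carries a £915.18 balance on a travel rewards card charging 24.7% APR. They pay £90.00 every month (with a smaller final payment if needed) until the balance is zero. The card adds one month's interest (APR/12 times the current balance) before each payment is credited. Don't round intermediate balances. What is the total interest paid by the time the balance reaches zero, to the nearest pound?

£122

Monthly rate r = 24.7%/12 = 2.05833% = 0.0205833.
Payoff takes n = ⌈−ln(1 − rB₀/P)/ln(1+r)⌉ = ⌈11.526⌉ = 12 payments; the last is £47.60.
Total paid = 11·£90.00 + £47.60 = £1,037.60.
Total interest = total paid − principal = £1,037.60 − £915.18 = £122.42.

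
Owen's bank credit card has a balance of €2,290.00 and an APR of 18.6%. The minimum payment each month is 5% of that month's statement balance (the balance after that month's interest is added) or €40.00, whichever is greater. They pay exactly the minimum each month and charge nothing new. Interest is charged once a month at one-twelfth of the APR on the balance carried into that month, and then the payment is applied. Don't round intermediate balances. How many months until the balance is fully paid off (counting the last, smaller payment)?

54 months

Monthly rate r = 18.6%/12 = 1.55% = 0.0155.
While 5% of the post-interest balance exceeds €40.00, each month B ← (B·(1+r))·(1 − 0.05), i.e. B shrinks by the factor (1+r)·0.95 = 0.96473.
This holds for months 1–30. Entering month 31 the balance is €779.73; 5% of the post-interest balance is now below €40.00, so the flat €40.00 minimum applies from here.
From month 31 a fixed €40.00 at rate r clears €779.73 in 24 more payments. Total: 30 + 24 = 54 months.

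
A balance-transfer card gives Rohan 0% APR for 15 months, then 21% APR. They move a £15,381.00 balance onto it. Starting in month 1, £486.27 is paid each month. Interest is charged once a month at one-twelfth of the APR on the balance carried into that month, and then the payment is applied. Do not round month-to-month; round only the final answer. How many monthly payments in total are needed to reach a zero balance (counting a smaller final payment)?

Promo months 1–15 at r₀ = 0%/12 = 0; months 16+ at r₁ = 21%/12 = 0.0175.
After month 15 (no interest yet): B = £15,381.00 − 15·£486.27 = £8,086.95.
Then at r₁ with £486.27/mo: n₂ = −ln(1 − r₁·B/P)/ln(1+r₁) ≈ 19.83 → 20 more payments.

35 payments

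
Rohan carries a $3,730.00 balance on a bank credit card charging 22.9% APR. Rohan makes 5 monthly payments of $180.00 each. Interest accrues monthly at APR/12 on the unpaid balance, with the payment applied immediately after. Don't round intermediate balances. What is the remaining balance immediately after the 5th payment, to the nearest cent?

$3,164.74

Monthly rate r = 22.9%/12 = 1.90833% = 0.0190833.
Each month: B ← B·(1+r) − $180.00.
Month 1: interest $71.18; balance after payment $3,621.18.
Month 2: interest $69.10; balance after payment $3,510.29.
Month 3: interest $66.99; balance after payment $3,397.27.
Month 4: interest $64.83; balance after payment $3,282.10.
Month 5: interest $62.63; balance after payment $3,164.74.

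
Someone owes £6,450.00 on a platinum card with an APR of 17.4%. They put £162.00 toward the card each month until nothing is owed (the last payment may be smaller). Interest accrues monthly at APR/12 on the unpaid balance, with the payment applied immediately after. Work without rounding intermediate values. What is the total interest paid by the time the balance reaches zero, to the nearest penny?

Monthly rate r = 17.4%/12 = 1.45% = 0.0145.
Payoff takes n = ⌈−ln(1 − rB₀/P)/ln(1+r)⌉ = ⌈59.818⌉ = 60 payments; the last is £132.63.
Total paid = 59·£162.00 + £132.63 = £9,690.63.
Total interest = total paid − principal = £9,690.63 − £6,450.00 = £3,240.63.

£3,240.63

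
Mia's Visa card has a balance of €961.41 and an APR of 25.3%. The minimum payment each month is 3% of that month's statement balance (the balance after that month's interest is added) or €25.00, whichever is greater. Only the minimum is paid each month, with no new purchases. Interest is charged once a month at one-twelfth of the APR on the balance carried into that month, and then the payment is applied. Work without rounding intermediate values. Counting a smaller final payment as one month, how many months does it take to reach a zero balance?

Monthly rate r = 25.3%/12 = 2.10833% = 0.0210833.
While 3% of the post-interest balance exceeds €25.00, each month B ← (B·(1+r))·(1 − 0.03), i.e. B shrinks by the factor (1+r)·0.97 = 0.99045.
This holds for months 1–18. Entering month 19 the balance is €808.91; 3% of the post-interest balance is now below €25.00, so the flat €25.00 minimum applies from here.
From month 19 a fixed €25.00 at rate r clears €808.91 in 55 more payments. Total: 18 + 55 = 73 months.

73 months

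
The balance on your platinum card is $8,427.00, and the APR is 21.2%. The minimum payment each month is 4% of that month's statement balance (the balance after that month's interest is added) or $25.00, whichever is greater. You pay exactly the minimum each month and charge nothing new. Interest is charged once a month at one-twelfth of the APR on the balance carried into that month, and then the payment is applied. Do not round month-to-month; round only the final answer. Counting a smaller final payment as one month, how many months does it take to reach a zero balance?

145 months

Monthly rate r = 21.2%/12 = 1.76667% = 0.0176667.
While 4% of the post-interest balance exceeds $25.00, each month B ← (B·(1+r))·(1 − 0.04), i.e. B shrinks by the factor (1+r)·0.96 = 0.97696.
This holds for months 1–113. Entering month 114 the balance is $604.99; 4% of the post-interest balance is now below $25.00, so the flat $25.00 minimum applies from here.
From month 114 a fixed $25.00 at rate r clears $604.99 in 32 more payments. Total: 113 + 32 = 145 months.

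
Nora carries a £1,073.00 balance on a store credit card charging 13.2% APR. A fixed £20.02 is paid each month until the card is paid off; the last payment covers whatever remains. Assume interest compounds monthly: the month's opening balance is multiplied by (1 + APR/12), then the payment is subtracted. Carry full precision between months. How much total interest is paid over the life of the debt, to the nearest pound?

£557

Monthly rate r = 13.2%/12 = 1.1% = 0.011.
Payoff takes n = ⌈−ln(1 − rB₀/P)/ln(1+r)⌉ = ⌈81.401⌉ = 82 payments; the last is £8.06.
Total paid = 81·£20.02 + £8.06 = £1,629.68.
Total interest = total paid − principal = £1,629.68 − £1,073.00 = £556.68.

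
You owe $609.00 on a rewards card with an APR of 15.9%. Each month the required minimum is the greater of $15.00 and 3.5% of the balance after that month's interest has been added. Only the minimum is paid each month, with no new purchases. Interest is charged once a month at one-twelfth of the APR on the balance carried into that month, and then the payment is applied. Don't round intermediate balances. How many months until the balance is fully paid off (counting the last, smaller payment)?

52 months

Monthly rate r = 15.9%/12 = 1.325% = 0.01325.
While 3.5% of the post-interest balance exceeds $15.00, each month B ← (B·(1+r))·(1 − 0.035), i.e. B shrinks by the factor (1+r)·0.965 = 0.97779.
This holds for months 1–17. Entering month 18 the balance is $415.68; 3.5% of the post-interest balance is now below $15.00, so the flat $15.00 minimum applies from here.
From month 18 a fixed $15.00 at rate r clears $415.68 in 35 more payments. Total: 17 + 35 = 52 months.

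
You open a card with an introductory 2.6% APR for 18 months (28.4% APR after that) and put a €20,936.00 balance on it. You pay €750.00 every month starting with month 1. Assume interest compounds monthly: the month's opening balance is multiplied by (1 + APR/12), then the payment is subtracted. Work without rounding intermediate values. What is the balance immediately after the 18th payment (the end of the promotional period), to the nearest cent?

€8,016.19

Promo months 1–18 at r₀ = 2.6%/12 = 0.00216667; months 19+ at r₁ = 28.4%/12 = 0.0236667.
After month 18: iterate B ← B·(1+r₀) − €750.00 for 18 months → €8,016.19.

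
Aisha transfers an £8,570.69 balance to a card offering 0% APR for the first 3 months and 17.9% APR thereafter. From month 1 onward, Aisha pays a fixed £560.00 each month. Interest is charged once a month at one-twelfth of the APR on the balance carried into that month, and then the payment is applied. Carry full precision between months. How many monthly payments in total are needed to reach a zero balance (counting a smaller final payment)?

17 months

Promo months 1–3 at r₀ = 0%/12 = 0; months 4+ at r₁ = 17.9%/12 = 0.0149167.
After month 3 (no interest yet): B = £8,570.69 − 3·£560.00 = £6,890.69.
Then at r₁ with £560.00/mo: n₂ = −ln(1 − r₁·B/P)/ln(1+r₁) ≈ 13.70 → 14 more payments.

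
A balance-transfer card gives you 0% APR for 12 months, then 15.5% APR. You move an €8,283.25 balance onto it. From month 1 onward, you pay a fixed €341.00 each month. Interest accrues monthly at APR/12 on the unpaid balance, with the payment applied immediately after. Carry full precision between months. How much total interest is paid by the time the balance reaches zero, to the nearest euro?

Promo months 1–12 at r₀ = 0%/12 = 0; months 13+ at r₁ = 15.5%/12 = 0.0129167.
After month 12 (no interest yet): B = €8,283.25 − 12·€341.00 = €4,191.25.
Then at r₁ with €341.00/mo: n₂ = −ln(1 − r₁·B/P)/ln(1+r₁) ≈ 13.47 → 14 more payments.
Total paid = 25·€341.00 + €160.93 = €8,685.93; interest = €8,685.93 − €8,283.25 = €402.68.

€403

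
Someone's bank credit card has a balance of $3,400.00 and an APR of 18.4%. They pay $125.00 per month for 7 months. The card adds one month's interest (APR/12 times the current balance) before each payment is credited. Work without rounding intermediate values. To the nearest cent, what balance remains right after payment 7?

Monthly rate r = 18.4%/12 = 1.53333% = 0.0153333.
Each month: B ← B·(1+r) − $125.00.
Month 1: interest $52.13; balance after payment $3,327.13.
Month 2: interest $51.02; balance after payment $3,253.15.
Month 3: interest $49.88; balance after payment $3,178.03.
Month 4: interest $48.73; balance after payment $3,101.76.
Month 5: interest $47.56; balance after payment $3,024.32.
Month 6: interest $46.37; balance after payment $2,945.69.
Month 7: interest $45.17; balance after payment $2,865.86.

$2,865.86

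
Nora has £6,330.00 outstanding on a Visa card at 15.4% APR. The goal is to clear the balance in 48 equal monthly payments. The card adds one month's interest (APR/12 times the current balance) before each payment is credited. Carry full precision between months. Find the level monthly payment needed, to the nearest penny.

£177.45

Monthly rate r = 15.4%/12 = 1.28333% = 0.0128333.
Level-payment amortization: P = B₀·r / (1 − (1+r)^(−n)) = 6330.00·0.0128333 / (1 − 1.01283^(−48)).
Denominator 1 − (1+r)^(−48) = 0.457778575.
P = 81.235 / 0.457778575 ≈ 177.45.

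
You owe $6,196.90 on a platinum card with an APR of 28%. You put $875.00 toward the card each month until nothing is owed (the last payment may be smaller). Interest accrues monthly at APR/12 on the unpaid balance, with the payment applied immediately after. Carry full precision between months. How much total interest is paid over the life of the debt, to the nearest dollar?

Monthly rate r = 28%/12 = 2.33333% = 0.0233333.
Payoff takes n = ⌈−ln(1 − rB₀/P)/ln(1+r)⌉ = ⌈7.831⌉ = 8 payments; the last is $728.53.
Total paid = 7·$875.00 + $728.53 = $6,853.53.
Total interest = total paid − principal = $6,853.53 − $6,196.90 = $656.63.

$657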